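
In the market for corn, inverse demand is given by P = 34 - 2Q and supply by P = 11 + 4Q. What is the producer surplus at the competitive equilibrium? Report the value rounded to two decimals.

29.39

Set 34 - 2Q = 11 + 4Q, which gives 23 = 6Q, so Q* = 3.8333 and P* = 34 - 2(3.8333) = 26.3333.
Producer surplus is the triangle above supply below P*: (1/2)(3.8333)(26.3333 - 11) = (1/2)(3.8333)(15.3333) = 29.3889.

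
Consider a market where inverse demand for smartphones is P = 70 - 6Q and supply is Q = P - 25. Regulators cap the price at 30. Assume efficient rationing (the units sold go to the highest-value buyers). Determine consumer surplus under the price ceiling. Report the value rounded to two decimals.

125.00

Rewriting supply in inverse form: P = 25 + Q.
Without the control, 70 - 6Q = 25 + Q so Q* = 6.4286 and P* = 31.4286.
At the ceiling price 30, quantity supplied is (30 - 25)/1 = 5; supply is the short side, so Q = 5 trades at P = 30.
The demand price at Q = 5 is 40. CS is the trapezoid between demand and 30 over [0, 5]: (1/2)[(70 - 30) + (40 - 30)](5) = 125.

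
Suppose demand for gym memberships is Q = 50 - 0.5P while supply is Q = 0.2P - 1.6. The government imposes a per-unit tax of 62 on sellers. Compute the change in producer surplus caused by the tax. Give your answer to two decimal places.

Rewriting demand in inverse form: P = 100 - 2Q.
Rewriting supply in inverse form: P = 8 + 5Q.
Without the tax, 100 - 2Q = 8 + 5Q so Q* = 13.1429 and P* = 73.7143.
With the tax, sellers need 62 more per unit: 100 - 2Q = 8 + 5Q + 62, so Q_t = 4.2857. Buyers pay P_b = 91.4286; sellers receive P_s = P_b - 62 = 29.4286.
PS falls from (1/2)(13.1429)(65.7143) = 431.8367 to (1/2)(4.2857)(21.4286) = 45.9184, a change of -385.9184.

-385.92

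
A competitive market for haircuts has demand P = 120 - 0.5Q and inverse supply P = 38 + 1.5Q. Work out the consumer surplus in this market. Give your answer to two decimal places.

420.25

Equilibrium: 120 - 0.5Q = 38 + 1.5Q, so Q* = 41 and P* = 99.5.
The demand choke price is 120, so CS = (1/2)(Q*)(120 - P*) = (1/2)(41)(20.5) = 420.25.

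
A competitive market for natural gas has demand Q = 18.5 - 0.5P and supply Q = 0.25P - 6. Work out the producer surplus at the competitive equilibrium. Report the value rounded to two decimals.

9.39

Rewriting demand in inverse form: P = 37 - 2Q.
Rewriting supply in inverse form: P = 24 + 4Q.
Equilibrium: 37 - 2Q = 24 + 4Q, so Q* = 2.1667 and P* = 32.6667.
Producer surplus is the triangle above supply below P*: (1/2)(2.1667)(32.6667 - 24) = (1/2)(2.1667)(8.6667) = 9.3889.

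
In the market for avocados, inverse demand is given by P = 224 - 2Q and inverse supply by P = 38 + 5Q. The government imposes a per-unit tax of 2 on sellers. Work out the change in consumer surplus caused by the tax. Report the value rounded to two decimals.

Without the tax, 224 - 2Q = 38 + 5Q so Q* = 26.5714 and P* = 170.8571.
A tax on sellers shifts supply up by 2: 224 - 2Q = 38 + 5Q + 2, so Q_t = 26.2857. Buyers pay P_b = 171.4286; sellers receive P_s = P_b - 2 = 169.4286.
CS falls from (1/2)(26.5714)(53.1429) = 706.0408 to (1/2)(26.2857)(52.5714) = 690.9388, a change of -15.102.

-15.10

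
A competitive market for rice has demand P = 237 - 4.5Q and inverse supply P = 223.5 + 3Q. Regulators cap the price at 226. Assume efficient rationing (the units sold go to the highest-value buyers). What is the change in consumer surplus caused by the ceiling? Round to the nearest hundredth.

0.31

Free-market equilibrium: 237 - 4.5Q = 223.5 + 3Q gives Q* = 1.8, P* = 228.9.
At the ceiling price 226, quantity supplied is (226 - 223.5)/3 = 0.8333; supply is the short side, so Q = 0.8333 trades at P = 226.
CS goes from (1/2)(1.8)(8.1) = 7.29 to 7.6042 (computed as (237 - 226)(0.8333) - (1/2)(4.5)(0.8333)^2), a change of 0.3142.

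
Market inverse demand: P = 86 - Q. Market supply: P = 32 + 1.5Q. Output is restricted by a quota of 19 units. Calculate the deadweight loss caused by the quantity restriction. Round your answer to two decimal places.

8.45

Without the quota, 86 - Q = 32 + 1.5Q gives Q* = 21.6.
At Q = 19 the demand price is 86 - (19) = 67 and the supply price is 32 + 1.5(19) = 60.5.
DWL = (1/2)(gap between curves at 19) x (Q* - 19) = (1/2)(6.5)(2.6) = 8.45.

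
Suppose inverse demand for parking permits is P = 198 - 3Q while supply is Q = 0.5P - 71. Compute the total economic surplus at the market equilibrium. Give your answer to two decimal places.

313.60

Rewriting supply in inverse form: P = 142 + 2Q.
Setting demand equal to supply, 56 = 5Q, so Q* = 11.2 and P* = 164.4.
CS = (1/2)(11.2)(33.6) = 188.16 and PS = (1/2)(11.2)(22.4) = 125.44, so total surplus = 313.6.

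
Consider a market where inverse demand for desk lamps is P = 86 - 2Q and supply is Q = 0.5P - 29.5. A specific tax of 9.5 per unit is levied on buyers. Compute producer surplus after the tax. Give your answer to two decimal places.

Rewriting supply in inverse form: P = 59 + 2Q.
Without the tax, 86 - 2Q = 59 + 2Q so Q* = 6.75 and P* = 72.5.
A tax on buyers shifts demand down by 9.5: (86 - 9.5) - 2Q = 59 + 2Q, so Q_t = 4.375. Buyers pay P_b = 77.25; sellers receive P_s = P_b - 9.5 = 67.75.
Producer surplus is the triangle above supply below P_s: (1/2)(4.375)(67.75 - 59) = 19.1406.

19.14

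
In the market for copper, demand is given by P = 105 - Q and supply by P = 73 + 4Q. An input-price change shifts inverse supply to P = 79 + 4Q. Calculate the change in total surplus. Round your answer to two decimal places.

-34.80

Initial equilibrium: Q_0 = 6.4, P_0 = 98.6; CS_0 = (1/2)(6.4)(6.4) = 20.48, PS_0 = (1/2)(6.4)(25.6) = 81.92.
New equilibrium: 105 - Q = 79 + 4Q gives Q_1 = 5.2, P_1 = 99.8; CS_1 = 13.52, PS_1 = 54.08.
Change in total surplus = (13.52 + 54.08) - (20.48 + 81.92) = -34.8.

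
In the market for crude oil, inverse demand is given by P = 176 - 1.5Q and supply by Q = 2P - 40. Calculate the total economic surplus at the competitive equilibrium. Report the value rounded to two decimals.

6084.00

Rewriting supply in inverse form: P = 20 + 0.5Q.
Setting demand equal to supply, 156 = 2Q, so Q* = 78 and P* = 59.
Total surplus is the full triangle between the curves from 0 to Q*: (1/2)(78)(176 - 20) = 6084.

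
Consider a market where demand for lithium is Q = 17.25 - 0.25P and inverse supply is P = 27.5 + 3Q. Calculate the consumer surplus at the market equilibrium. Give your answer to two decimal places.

70.30

Rewriting demand in inverse form: P = 69 - 4Q.
Setting demand equal to supply, 41.5 = 7Q, so Q* = 5.9286 and P* = 45.2857.
CS is the area between the demand curve and P* from 0 to Q*: (1/2)(5.9286)(23.7143) = 70.2959.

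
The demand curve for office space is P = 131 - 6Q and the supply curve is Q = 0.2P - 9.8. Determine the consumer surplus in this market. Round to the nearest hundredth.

Rewriting supply in inverse form: P = 49 + 5Q.
Equilibrium: 131 - 6Q = 49 + 5Q, so Q* = 7.4545 and P* = 86.2727.
Consumer surplus is the triangle under demand above P*: (1/2)(7.4545)(131 - 86.2727) = (1/2)(7.4545)(44.7273) = 166.7107.

166.71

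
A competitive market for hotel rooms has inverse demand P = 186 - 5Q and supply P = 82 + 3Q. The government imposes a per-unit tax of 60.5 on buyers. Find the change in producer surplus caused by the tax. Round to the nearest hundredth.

Without the tax, 186 - 5Q = 82 + 3Q so Q* = 13 and P* = 121.
With the tax, buyers' net willingness to pay falls by 60.5: (186 - 60.5) - 5Q = 82 + 3Q, so Q_t = 5.4375. Buyers pay P_b = 158.8125; sellers receive P_s = P_b - 60.5 = 98.3125.
Producers lose the trapezoid between P_s and P* out to Q_t plus the triangle from Q_t to Q*: change in PS = 44.3496 - 253.5 = -209.1504.

-209.15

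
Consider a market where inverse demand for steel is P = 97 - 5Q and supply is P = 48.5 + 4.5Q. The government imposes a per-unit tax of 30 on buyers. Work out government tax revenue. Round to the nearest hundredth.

58.42

Pre-tax equilibrium: 97 - 5Q = 48.5 + 4.5Q gives Q* = 5.1053, P* = 71.4737.
With the tax, buyers' net willingness to pay falls by 30: (97 - 30) - 5Q = 48.5 + 4.5Q, so Q_t = 1.9474. Buyers pay P_b = 87.2632; sellers receive P_s = P_b - 30 = 57.2632.
Tax revenue = t x Q_t = 30 x 1.9474 = 58.4211.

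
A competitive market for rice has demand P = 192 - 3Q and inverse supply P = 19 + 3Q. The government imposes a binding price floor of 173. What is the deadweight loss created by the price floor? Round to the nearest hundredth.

Free-market equilibrium: 192 - 3Q = 19 + 3Q gives Q* = 28.8333, P* = 105.5.
At the floor price 173, quantity demanded is (192 - 173)/3 = 6.3333; demand is the short side, so Q = 6.3333 trades at P = 173.
At Q = 6.3333 the demand price is 173 and the supply price is 38. Deadweight loss is the triangle between the curves from 6.3333 to 28.8333: (1/2)(173 - 38)(28.8333 - 6.3333) = 1518.75.

1518.75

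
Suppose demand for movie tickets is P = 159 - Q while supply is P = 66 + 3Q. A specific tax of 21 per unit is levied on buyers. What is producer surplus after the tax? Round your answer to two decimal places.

486.00

Pre-tax equilibrium: 159 - Q = 66 + 3Q gives Q* = 23.25, P* = 135.75.
A tax on buyers shifts demand down by 21: (159 - 21) - Q = 66 + 3Q, so Q_t = 18. Buyers pay P_b = 141; sellers receive P_s = P_b - 21 = 120.
PS = (1/2)(Q_t)(P_s - 66) = (1/2)(18)(54) = 486.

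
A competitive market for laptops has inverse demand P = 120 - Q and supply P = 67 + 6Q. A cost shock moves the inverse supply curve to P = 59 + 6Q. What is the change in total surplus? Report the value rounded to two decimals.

65.14

Initial equilibrium: Q_0 = 7.5714, P_0 = 112.4286; CS_0 = (1/2)(7.5714)(7.5714) = 28.6633, PS_0 = (1/2)(7.5714)(45.4286) = 171.9796.
New equilibrium: 120 - Q = 59 + 6Q gives Q_1 = 8.7143, P_1 = 111.2857; CS_1 = 37.9694, PS_1 = 227.8163.
Change in total surplus = (37.9694 + 227.8163) - (28.6633 + 171.9796) = 65.1429.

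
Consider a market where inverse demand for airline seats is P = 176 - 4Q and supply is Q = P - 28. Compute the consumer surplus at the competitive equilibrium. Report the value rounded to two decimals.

1752.32

Rewriting supply in inverse form: P = 28 + Q.
Set 176 - 4Q = 28 + Q, which gives 148 = 5Q, so Q* = 29.6 and P* = 176 - 4(29.6) = 57.6.
The demand choke price is 176, so CS = (1/2)(Q*)(176 - P*) = (1/2)(29.6)(118.4) = 1752.32.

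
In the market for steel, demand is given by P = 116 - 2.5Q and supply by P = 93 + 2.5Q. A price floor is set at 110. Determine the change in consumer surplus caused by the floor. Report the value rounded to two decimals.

-19.25

Free-market equilibrium: 116 - 2.5Q = 93 + 2.5Q gives Q* = 4.6, P* = 104.5.
At P = 110, buyers demand (116 - 110)/2.5 = 2.4 while sellers would supply more, so the quantity traded is 2.4 at price 110.
CS goes from (1/2)(4.6)(11.5) = 26.45 to 7.2 (computed as (116 - 110)(2.4) - (1/2)(2.5)(2.4)^2), a change of -19.25.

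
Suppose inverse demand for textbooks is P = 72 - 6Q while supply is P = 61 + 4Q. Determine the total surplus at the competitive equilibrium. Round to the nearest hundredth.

Set 72 - 6Q = 61 + 4Q, which gives 11 = 10Q, so Q* = 1.1 and P* = 72 - 6(1.1) = 65.4.
Total surplus is the full triangle between the curves from 0 to Q*: (1/2)(1.1)(72 - 61) = 6.05.

6.05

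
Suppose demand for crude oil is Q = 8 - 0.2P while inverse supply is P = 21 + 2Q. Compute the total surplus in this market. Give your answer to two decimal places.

Rewriting demand in inverse form: P = 40 - 5Q.
Set 40 - 5Q = 21 + 2Q, which gives 19 = 7Q, so Q* = 2.7143 and P* = 40 - 5(2.7143) = 26.4286.
Total surplus is the full triangle between the curves from 0 to Q*: (1/2)(2.7143)(40 - 21) = 25.7857.

25.79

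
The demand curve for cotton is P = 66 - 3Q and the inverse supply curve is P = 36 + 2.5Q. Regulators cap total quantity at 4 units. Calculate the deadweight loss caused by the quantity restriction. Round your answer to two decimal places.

5.82

Unrestricted equilibrium: Q* = (66 - 36)/(3 + 2.5) = 5.4545.
At Q = 4 the demand price is 66 - 3(4) = 54 and the supply price is 36 + 2.5(4) = 46.
DWL = (1/2)(gap between curves at 4) x (Q* - 4) = (1/2)(8)(1.4545) = 5.8182.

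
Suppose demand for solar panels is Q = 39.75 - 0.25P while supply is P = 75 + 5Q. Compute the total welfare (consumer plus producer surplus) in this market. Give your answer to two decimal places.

Rewriting demand in inverse form: P = 159 - 4Q.
Set 159 - 4Q = 75 + 5Q, which gives 84 = 9Q, so Q* = 9.3333 and P* = 159 - 4(9.3333) = 121.6667.
Total surplus is the full triangle between the curves from 0 to Q*: (1/2)(9.3333)(159 - 75) = 392.

392.00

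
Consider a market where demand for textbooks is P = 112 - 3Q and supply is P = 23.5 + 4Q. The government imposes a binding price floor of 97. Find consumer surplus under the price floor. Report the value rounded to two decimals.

Without the control, 112 - 3Q = 23.5 + 4Q so Q* = 12.6429 and P* = 74.0714.
At P = 97, buyers demand (112 - 97)/3 = 5 while sellers would supply more, so the quantity traded is 5 at price 97.
CS is the triangle under demand above 97: (1/2)(5)(112 - 97) = 37.5.

37.50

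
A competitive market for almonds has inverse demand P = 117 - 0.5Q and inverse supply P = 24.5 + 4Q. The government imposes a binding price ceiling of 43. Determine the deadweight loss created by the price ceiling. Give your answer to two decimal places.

571.01

Free-market equilibrium: 117 - 0.5Q = 24.5 + 4Q gives Q* = 20.5556, P* = 106.7222.
At P = 43, sellers supply (43 - 24.5)/4 = 4.625 while buyers want more, so the quantity traded is 4.625 at price 43.
At Q = 4.625 the demand price is 114.6875 and the supply price is 43. Deadweight loss is the triangle between the curves from 4.625 to 20.5556: (1/2)(114.6875 - 43)(20.5556 - 4.625) = 571.0109.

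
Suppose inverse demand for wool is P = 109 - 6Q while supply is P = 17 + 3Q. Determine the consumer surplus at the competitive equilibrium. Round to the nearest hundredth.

Setting demand equal to supply, 92 = 9Q, so Q* = 10.2222 and P* = 47.6667.
CS is the area between the demand curve and P* from 0 to Q*: (1/2)(10.2222)(61.3333) = 313.4815.

313.48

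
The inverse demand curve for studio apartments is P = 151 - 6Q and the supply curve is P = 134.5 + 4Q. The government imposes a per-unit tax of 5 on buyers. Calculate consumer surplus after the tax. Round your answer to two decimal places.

Pre-tax equilibrium: 151 - 6Q = 134.5 + 4Q gives Q* = 1.65, P* = 141.1.
A tax on buyers shifts demand down by 5: (151 - 5) - 6Q = 134.5 + 4Q, so Q_t = 1.15. Buyers pay P_b = 144.1; sellers receive P_s = P_b - 5 = 139.1.
Consumer surplus is the triangle under demand above P_b: (1/2)(1.15)(151 - 144.1) = 3.9675.

3.97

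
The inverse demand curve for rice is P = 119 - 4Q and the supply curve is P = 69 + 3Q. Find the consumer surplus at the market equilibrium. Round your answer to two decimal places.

Setting demand equal to supply, 50 = 7Q, so Q* = 7.1429 and P* = 90.4286.
Consumer surplus is the triangle under demand above P*: (1/2)(7.1429)(119 - 90.4286) = (1/2)(7.1429)(28.5714) = 102.0408.

102.04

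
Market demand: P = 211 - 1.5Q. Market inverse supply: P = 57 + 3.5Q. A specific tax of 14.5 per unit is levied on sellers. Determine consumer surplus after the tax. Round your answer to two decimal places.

583.81

Pre-tax equilibrium: 211 - 1.5Q = 57 + 3.5Q gives Q* = 30.8, P* = 164.8.
With the tax, sellers need 14.5 more per unit: 211 - 1.5Q = 57 + 3.5Q + 14.5, so Q_t = 27.9. Buyers pay P_b = 169.15; sellers receive P_s = P_b - 14.5 = 154.65.
CS = (1/2)(Q_t)(211 - P_b) = (1/2)(27.9)(41.85) = 583.8075.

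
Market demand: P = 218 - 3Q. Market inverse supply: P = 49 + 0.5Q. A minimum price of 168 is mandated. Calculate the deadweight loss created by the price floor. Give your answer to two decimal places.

Free-market equilibrium: 218 - 3Q = 49 + 0.5Q gives Q* = 48.2857, P* = 73.1429.
At P = 168, buyers demand (218 - 168)/3 = 16.6667 while sellers would supply more, so the quantity traded is 16.6667 at price 168.
The lost-trades triangle has base Q* - 16.6667 = 31.619 and height equal to the gap between the curves at Q = 16.6667, which is 168 - 57.3333 = 110.6667. DWL = (1/2)(31.619)(110.6667) = 1749.5873.

1749.59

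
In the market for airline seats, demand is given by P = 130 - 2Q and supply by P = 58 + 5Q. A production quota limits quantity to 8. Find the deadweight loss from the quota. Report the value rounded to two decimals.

18.29

Unrestricted equilibrium: Q* = (130 - 58)/(2 + 5) = 10.2857.
At Q = 8 the demand price is 130 - 2(8) = 114 and the supply price is 58 + 5(8) = 98.
Deadweight loss is the triangle between the curves from 8 to 10.2857: (1/2)(114 - 98)(10.2857 - 8) = 18.2857.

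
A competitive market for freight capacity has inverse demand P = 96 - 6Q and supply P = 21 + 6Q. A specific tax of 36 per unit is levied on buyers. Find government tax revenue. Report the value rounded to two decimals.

117.00

Without the tax, 96 - 6Q = 21 + 6Q so Q* = 6.25 and P* = 58.5.
A tax on buyers shifts demand down by 36: (96 - 36) - 6Q = 21 + 6Q, so Q_t = 3.25. Buyers pay P_b = 76.5; sellers receive P_s = P_b - 36 = 40.5.
Revenue is the tax times quantity traded: 36 x 3.25 = 117.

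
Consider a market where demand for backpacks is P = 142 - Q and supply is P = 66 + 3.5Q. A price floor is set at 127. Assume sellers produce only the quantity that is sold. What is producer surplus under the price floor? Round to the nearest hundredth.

Free-market equilibrium: 142 - Q = 66 + 3.5Q gives Q* = 16.8889, P* = 125.1111.
At the floor price 127, quantity demanded is (142 - 127)/1 = 15; demand is the short side, so Q = 15 trades at P = 127.
The supply price at Q = 15 is 118.5. PS is the trapezoid between 127 and supply over [0, 15]: (1/2)[(127 - 66) + (127 - 118.5)](15) = 521.25.

521.25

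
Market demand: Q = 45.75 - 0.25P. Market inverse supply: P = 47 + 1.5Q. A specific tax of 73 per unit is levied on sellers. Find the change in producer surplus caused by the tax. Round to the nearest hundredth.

Rewriting demand in inverse form: P = 183 - 4Q.
Pre-tax equilibrium: 183 - 4Q = 47 + 1.5Q gives Q* = 24.7273, P* = 84.0909.
A tax on sellers shifts supply up by 73: 183 - 4Q = 47 + 1.5Q + 73, so Q_t = 11.4545. Buyers pay P_b = 137.1818; sellers receive P_s = P_b - 73 = 64.1818.
PS falls from (1/2)(24.7273)(37.0909) = 458.5785 to (1/2)(11.4545)(17.1818) = 98.405, a change of -360.1736.

-360.17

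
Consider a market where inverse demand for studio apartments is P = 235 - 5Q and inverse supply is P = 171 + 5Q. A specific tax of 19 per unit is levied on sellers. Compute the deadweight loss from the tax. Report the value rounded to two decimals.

18.05

Without the tax, 235 - 5Q = 171 + 5Q so Q* = 6.4 and P* = 203.
A tax on sellers shifts supply up by 19: 235 - 5Q = 171 + 5Q + 19, so Q_t = 4.5. Buyers pay P_b = 212.5; sellers receive P_s = P_b - 19 = 193.5.
The welfare triangle lost has base Q* - Q_t = 1.9 and height t = 19, so DWL = (1/2)(1.9)(19) = 18.05.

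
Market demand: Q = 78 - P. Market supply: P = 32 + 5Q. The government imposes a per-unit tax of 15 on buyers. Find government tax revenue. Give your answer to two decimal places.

Rewriting demand in inverse form: P = 78 - Q.
Pre-tax equilibrium: 78 - Q = 32 + 5Q gives Q* = 7.6667, P* = 70.3333.
A tax on buyers shifts demand down by 15: (78 - 15) - Q = 32 + 5Q, so Q_t = 5.1667. Buyers pay P_b = 72.8333; sellers receive P_s = P_b - 15 = 57.8333.
Tax revenue = t x Q_t = 15 x 5.1667 = 77.5.

77.50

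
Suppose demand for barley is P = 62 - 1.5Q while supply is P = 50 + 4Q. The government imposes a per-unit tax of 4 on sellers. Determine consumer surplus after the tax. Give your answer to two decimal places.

1.59

Pre-tax equilibrium: 62 - 1.5Q = 50 + 4Q gives Q* = 2.1818, P* = 58.7273.
With the tax, sellers need 4 more per unit: 62 - 1.5Q = 50 + 4Q + 4, so Q_t = 1.4545. Buyers pay P_b = 59.8182; sellers receive P_s = P_b - 4 = 55.8182.
CS = (1/2)(Q_t)(62 - P_b) = (1/2)(1.4545)(2.1818) = 1.5868.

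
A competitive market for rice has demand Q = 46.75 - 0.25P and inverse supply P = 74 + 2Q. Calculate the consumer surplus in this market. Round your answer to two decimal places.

709.39

Rewriting demand in inverse form: P = 187 - 4Q.
Equilibrium: 187 - 4Q = 74 + 2Q, so Q* = 18.8333 and P* = 111.6667.
CS is the area between the demand curve and P* from 0 to Q*: (1/2)(18.8333)(75.3333) = 709.3889.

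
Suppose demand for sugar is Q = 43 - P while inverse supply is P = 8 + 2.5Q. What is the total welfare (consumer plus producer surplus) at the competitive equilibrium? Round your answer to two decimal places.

175.00

Rewriting demand in inverse form: P = 43 - Q.
Set 43 - Q = 8 + 2.5Q, which gives 35 = 3.5Q, so Q* = 10 and P* = 43 - (10) = 33.
Total surplus is the full triangle between the curves from 0 to Q*: (1/2)(10)(43 - 8) = 175.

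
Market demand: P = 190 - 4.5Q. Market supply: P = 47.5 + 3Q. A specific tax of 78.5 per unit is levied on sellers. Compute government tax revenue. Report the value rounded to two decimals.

Without the tax, 190 - 4.5Q = 47.5 + 3Q so Q* = 19 and P* = 104.5.
A tax on sellers shifts supply up by 78.5: 190 - 4.5Q = 47.5 + 3Q + 78.5, so Q_t = 8.5333. Buyers pay P_b = 151.6; sellers receive P_s = P_b - 78.5 = 73.1.
Tax revenue = t x Q_t = 78.5 x 8.5333 = 669.8667.

669.87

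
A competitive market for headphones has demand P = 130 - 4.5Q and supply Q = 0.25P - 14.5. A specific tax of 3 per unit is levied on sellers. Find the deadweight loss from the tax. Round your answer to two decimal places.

Rewriting supply in inverse form: P = 58 + 4Q.
Without the tax, 130 - 4.5Q = 58 + 4Q so Q* = 8.4706 and P* = 91.8824.
A tax on sellers shifts supply up by 3: 130 - 4.5Q = 58 + 4Q + 3, so Q_t = 8.1176. Buyers pay P_b = 93.4706; sellers receive P_s = P_b - 3 = 90.4706.
Deadweight loss is the triangle between the curves from Q_t to Q*: (1/2)(8.4706 - 8.1176)(3) = 0.5294.

0.53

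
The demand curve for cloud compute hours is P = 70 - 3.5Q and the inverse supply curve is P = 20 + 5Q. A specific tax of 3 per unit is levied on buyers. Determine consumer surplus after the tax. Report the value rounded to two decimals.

Pre-tax equilibrium: 70 - 3.5Q = 20 + 5Q gives Q* = 5.8824, P* = 49.4118.
With the tax, buyers' net willingness to pay falls by 3: (70 - 3) - 3.5Q = 20 + 5Q, so Q_t = 5.5294. Buyers pay P_b = 50.6471; sellers receive P_s = P_b - 3 = 47.6471.
CS = (1/2)(Q_t)(70 - P_b) = (1/2)(5.5294)(19.3529) = 53.5052.

53.51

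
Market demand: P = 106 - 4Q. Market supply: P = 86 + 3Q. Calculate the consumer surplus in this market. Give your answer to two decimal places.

16.33

Equilibrium: 106 - 4Q = 86 + 3Q, so Q* = 2.8571 and P* = 94.5714.
The demand choke price is 106, so CS = (1/2)(Q*)(106 - P*) = (1/2)(2.8571)(11.4286) = 16.3265.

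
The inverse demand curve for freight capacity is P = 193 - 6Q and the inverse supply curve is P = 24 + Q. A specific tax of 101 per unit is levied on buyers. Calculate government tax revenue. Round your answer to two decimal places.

Without the tax, 193 - 6Q = 24 + Q so Q* = 24.1429 and P* = 48.1429.
A tax on buyers shifts demand down by 101: (193 - 101) - 6Q = 24 + Q, so Q_t = 9.7143. Buyers pay P_b = 134.7143; sellers receive P_s = P_b - 101 = 33.7143.
Tax revenue = t x Q_t = 101 x 9.7143 = 981.1429.

981.14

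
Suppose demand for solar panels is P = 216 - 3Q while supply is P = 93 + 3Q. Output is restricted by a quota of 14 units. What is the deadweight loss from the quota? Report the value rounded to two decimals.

126.75

Without the quota, 216 - 3Q = 93 + 3Q gives Q* = 20.5.
At Q = 14 the demand price is 216 - 3(14) = 174 and the supply price is 93 + 3(14) = 135.
Deadweight loss is the triangle between the curves from 14 to 20.5: (1/2)(174 - 135)(20.5 - 14) = 126.75.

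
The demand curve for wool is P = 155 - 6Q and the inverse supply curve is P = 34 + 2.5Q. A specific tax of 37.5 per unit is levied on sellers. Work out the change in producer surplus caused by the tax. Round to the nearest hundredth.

-132.68

Pre-tax equilibrium: 155 - 6Q = 34 + 2.5Q gives Q* = 14.2353, P* = 69.5882.
With the tax, sellers need 37.5 more per unit: 155 - 6Q = 34 + 2.5Q + 37.5, so Q_t = 9.8235. Buyers pay P_b = 96.0588; sellers receive P_s = P_b - 37.5 = 58.5588.
Producers lose the trapezoid between P_s and P* out to Q_t plus the triangle from Q_t to Q*: change in PS = 120.6272 - 253.3045 = -132.6773.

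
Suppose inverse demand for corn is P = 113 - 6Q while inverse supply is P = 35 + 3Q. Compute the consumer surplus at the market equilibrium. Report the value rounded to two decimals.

225.33

Setting demand equal to supply, 78 = 9Q, so Q* = 8.6667 and P* = 61.
Consumer surplus is the triangle under demand above P*: (1/2)(8.6667)(113 - 61) = (1/2)(8.6667)(52) = 225.3333.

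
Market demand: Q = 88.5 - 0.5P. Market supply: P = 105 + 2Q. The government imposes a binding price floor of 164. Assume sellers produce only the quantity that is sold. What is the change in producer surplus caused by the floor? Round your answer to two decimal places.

Rewriting demand in inverse form: P = 177 - 2Q.
Without the control, 177 - 2Q = 105 + 2Q so Q* = 18 and P* = 141.
At P = 164, buyers demand (177 - 164)/2 = 6.5 while sellers would supply more, so the quantity traded is 6.5 at price 164.
PS goes from (1/2)(18)(36) = 324 to 341.25 (computed as (164 - 105)(6.5) - (1/2)(2)(6.5)^2), a change of 17.25.

17.25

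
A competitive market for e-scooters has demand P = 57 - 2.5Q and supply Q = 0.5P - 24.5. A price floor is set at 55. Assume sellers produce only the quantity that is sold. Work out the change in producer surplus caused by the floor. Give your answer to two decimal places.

1.00

Rewriting supply in inverse form: P = 49 + 2Q.
Free-market equilibrium: 57 - 2.5Q = 49 + 2Q gives Q* = 1.7778, P* = 52.5556.
At the floor price 55, quantity demanded is (57 - 55)/2.5 = 0.8; demand is the short side, so Q = 0.8 trades at P = 55.
PS goes from (1/2)(1.7778)(3.5556) = 3.1605 to 4.16 (computed as (55 - 49)(0.8) - (1/2)(2)(0.8)^2), a change of 0.9995.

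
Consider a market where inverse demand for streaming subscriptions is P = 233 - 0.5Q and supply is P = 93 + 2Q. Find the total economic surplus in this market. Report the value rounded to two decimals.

3920.00

Set 233 - 0.5Q = 93 + 2Q, which gives 140 = 2.5Q, so Q* = 56 and P* = 233 - 0.5(56) = 205.
Total surplus is the full triangle between the curves from 0 to Q*: (1/2)(56)(233 - 93) = 3920.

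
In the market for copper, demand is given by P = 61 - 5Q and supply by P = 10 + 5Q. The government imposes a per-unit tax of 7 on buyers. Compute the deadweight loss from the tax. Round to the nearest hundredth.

2.45

Without the tax, 61 - 5Q = 10 + 5Q so Q* = 5.1 and P* = 35.5.
With the tax, buyers' net willingness to pay falls by 7: (61 - 7) - 5Q = 10 + 5Q, so Q_t = 4.4. Buyers pay P_b = 39; sellers receive P_s = P_b - 7 = 32.
Deadweight loss is the triangle between the curves from Q_t to Q*: (1/2)(5.1 - 4.4)(7) = 2.45.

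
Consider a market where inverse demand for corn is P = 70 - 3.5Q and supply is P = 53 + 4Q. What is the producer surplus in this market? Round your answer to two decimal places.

Setting demand equal to supply, 17 = 7.5Q, so Q* = 2.2667 and P* = 62.0667.
Producer surplus is the triangle above supply below P*: (1/2)(2.2667)(62.0667 - 53) = (1/2)(2.2667)(9.0667) = 10.2756.

10.28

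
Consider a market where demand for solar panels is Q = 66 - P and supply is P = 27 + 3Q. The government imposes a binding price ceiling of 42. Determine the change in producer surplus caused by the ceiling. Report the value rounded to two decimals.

Rewriting demand in inverse form: P = 66 - Q.
Free-market equilibrium: 66 - Q = 27 + 3Q gives Q* = 9.75, P* = 56.25.
At the ceiling price 42, quantity supplied is (42 - 27)/3 = 5; supply is the short side, so Q = 5 trades at P = 42.
PS goes from (1/2)(9.75)(29.25) = 142.5938 to 37.5 (computed as (42 - 27)(5) - (1/2)(3)(5)^2), a change of -105.0938.

-105.09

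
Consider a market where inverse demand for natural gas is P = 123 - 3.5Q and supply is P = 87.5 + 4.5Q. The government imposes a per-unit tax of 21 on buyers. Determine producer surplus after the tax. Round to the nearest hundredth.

Pre-tax equilibrium: 123 - 3.5Q = 87.5 + 4.5Q gives Q* = 4.4375, P* = 107.4688.
A tax on buyers shifts demand down by 21: (123 - 21) - 3.5Q = 87.5 + 4.5Q, so Q_t = 1.8125. Buyers pay P_b = 116.6562; sellers receive P_s = P_b - 21 = 95.6562.
Producer surplus is the triangle above supply below P_s: (1/2)(1.8125)(95.6562 - 87.5) = 7.3916.

7.39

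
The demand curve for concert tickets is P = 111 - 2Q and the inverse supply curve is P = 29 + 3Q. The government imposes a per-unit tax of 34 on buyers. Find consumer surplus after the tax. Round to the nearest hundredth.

92.16

Without the tax, 111 - 2Q = 29 + 3Q so Q* = 16.4 and P* = 78.2.
With the tax, buyers' net willingness to pay falls by 34: (111 - 34) - 2Q = 29 + 3Q, so Q_t = 9.6. Buyers pay P_b = 91.8; sellers receive P_s = P_b - 34 = 57.8.
CS = (1/2)(Q_t)(111 - P_b) = (1/2)(9.6)(19.2) = 92.16.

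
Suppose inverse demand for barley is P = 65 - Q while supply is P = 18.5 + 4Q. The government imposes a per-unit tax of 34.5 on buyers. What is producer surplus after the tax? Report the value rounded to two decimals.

Without the tax, 65 - Q = 18.5 + 4Q so Q* = 9.3 and P* = 55.7.
A tax on buyers shifts demand down by 34.5: (65 - 34.5) - Q = 18.5 + 4Q, so Q_t = 2.4. Buyers pay P_b = 62.6; sellers receive P_s = P_b - 34.5 = 28.1.
Producer surplus is the triangle above supply below P_s: (1/2)(2.4)(28.1 - 18.5) = 11.52.

11.52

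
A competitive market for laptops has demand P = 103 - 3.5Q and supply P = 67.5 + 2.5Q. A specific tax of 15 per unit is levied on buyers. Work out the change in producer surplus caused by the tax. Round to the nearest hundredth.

-29.17

Without the tax, 103 - 3.5Q = 67.5 + 2.5Q so Q* = 5.9167 and P* = 82.2917.
With the tax, buyers' net willingness to pay falls by 15: (103 - 15) - 3.5Q = 67.5 + 2.5Q, so Q_t = 3.4167. Buyers pay P_b = 91.0417; sellers receive P_s = P_b - 15 = 76.0417.
Producers lose the trapezoid between P_s and P* out to Q_t plus the triangle from Q_t to Q*: change in PS = 14.592 - 43.7587 = -29.1667.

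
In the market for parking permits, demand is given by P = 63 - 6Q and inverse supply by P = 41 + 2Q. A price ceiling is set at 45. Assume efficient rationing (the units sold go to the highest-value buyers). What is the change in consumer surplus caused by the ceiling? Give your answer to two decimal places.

Without the control, 63 - 6Q = 41 + 2Q so Q* = 2.75 and P* = 46.5.
At P = 45, sellers supply (45 - 41)/2 = 2 while buyers want more, so the quantity traded is 2 at price 45.
CS goes from (1/2)(2.75)(16.5) = 22.6875 to 24 (computed as (63 - 45)(2) - (1/2)(6)(2)^2), a change of 1.3125.

1.31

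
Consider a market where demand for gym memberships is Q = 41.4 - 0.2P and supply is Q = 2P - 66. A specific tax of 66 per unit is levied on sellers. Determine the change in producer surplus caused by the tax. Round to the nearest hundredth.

-153.82

Rewriting demand in inverse form: P = 207 - 5Q.
Rewriting supply in inverse form: P = 33 + 0.5Q.
Without the tax, 207 - 5Q = 33 + 0.5Q so Q* = 31.6364 and P* = 48.8182.
With the tax, sellers need 66 more per unit: 207 - 5Q = 33 + 0.5Q + 66, so Q_t = 19.6364. Buyers pay P_b = 108.8182; sellers receive P_s = P_b - 66 = 42.8182.
Producers lose the trapezoid between P_s and P* out to Q_t plus the triangle from Q_t to Q*: change in PS = 96.3967 - 250.2149 = -153.8182.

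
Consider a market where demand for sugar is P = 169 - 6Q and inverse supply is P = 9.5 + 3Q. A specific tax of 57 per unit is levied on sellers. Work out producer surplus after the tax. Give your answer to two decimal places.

194.56

Without the tax, 169 - 6Q = 9.5 + 3Q so Q* = 17.7222 and P* = 62.6667.
With the tax, sellers need 57 more per unit: 169 - 6Q = 9.5 + 3Q + 57, so Q_t = 11.3889. Buyers pay P_b = 100.6667; sellers receive P_s = P_b - 57 = 43.6667.
PS = (1/2)(Q_t)(P_s - 9.5) = (1/2)(11.3889)(34.1667) = 194.5602.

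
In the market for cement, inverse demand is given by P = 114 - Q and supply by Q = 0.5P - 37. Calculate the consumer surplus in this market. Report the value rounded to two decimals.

Rewriting supply in inverse form: P = 74 + 2Q.
Equilibrium: 114 - Q = 74 + 2Q, so Q* = 13.3333 and P* = 100.6667.
CS is the area between the demand curve and P* from 0 to Q*: (1/2)(13.3333)(13.3333) = 88.8889.

88.89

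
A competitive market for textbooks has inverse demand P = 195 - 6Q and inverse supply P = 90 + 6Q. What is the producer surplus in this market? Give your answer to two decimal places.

Equilibrium: 195 - 6Q = 90 + 6Q, so Q* = 8.75 and P* = 142.5.
Producer surplus is the triangle above supply below P*: (1/2)(8.75)(142.5 - 90) = (1/2)(8.75)(52.5) = 229.6875.

229.69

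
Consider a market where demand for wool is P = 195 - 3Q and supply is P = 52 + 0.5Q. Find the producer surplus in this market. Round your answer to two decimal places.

Equilibrium: 195 - 3Q = 52 + 0.5Q, so Q* = 40.8571 and P* = 72.4286.
PS is the area between P* and the supply curve from 0 to Q*: (1/2)(40.8571)(20.4286) = 417.3265.

417.33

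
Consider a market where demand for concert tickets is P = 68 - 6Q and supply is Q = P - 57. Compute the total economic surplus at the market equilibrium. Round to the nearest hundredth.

8.64

Rewriting supply in inverse form: P = 57 + Q.
Set 68 - 6Q = 57 + Q, which gives 11 = 7Q, so Q* = 1.5714 and P* = 68 - 6(1.5714) = 58.5714.
Total surplus is the full triangle between the curves from 0 to Q*: (1/2)(1.5714)(68 - 57) = 8.6429.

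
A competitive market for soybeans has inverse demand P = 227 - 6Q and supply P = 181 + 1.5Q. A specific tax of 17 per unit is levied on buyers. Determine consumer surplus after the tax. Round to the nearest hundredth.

44.85

Pre-tax equilibrium: 227 - 6Q = 181 + 1.5Q gives Q* = 6.1333, P* = 190.2.
With the tax, buyers' net willingness to pay falls by 17: (227 - 17) - 6Q = 181 + 1.5Q, so Q_t = 3.8667. Buyers pay P_b = 203.8; sellers receive P_s = P_b - 17 = 186.8.
CS = (1/2)(Q_t)(227 - P_b) = (1/2)(3.8667)(23.2) = 44.8533.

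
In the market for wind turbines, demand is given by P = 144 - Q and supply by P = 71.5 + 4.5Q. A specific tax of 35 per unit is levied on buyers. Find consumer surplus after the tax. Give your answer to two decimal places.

23.24

Without the tax, 144 - Q = 71.5 + 4.5Q so Q* = 13.1818 and P* = 130.8182.
With the tax, buyers' net willingness to pay falls by 35: (144 - 35) - Q = 71.5 + 4.5Q, so Q_t = 6.8182. Buyers pay P_b = 137.1818; sellers receive P_s = P_b - 35 = 102.1818.
CS = (1/2)(Q_t)(144 - P_b) = (1/2)(6.8182)(6.8182) = 23.2438.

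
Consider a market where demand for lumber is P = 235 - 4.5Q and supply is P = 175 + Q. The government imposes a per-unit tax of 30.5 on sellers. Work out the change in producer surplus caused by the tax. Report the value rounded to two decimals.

Pre-tax equilibrium: 235 - 4.5Q = 175 + Q gives Q* = 10.9091, P* = 185.9091.
With the tax, sellers need 30.5 more per unit: 235 - 4.5Q = 175 + Q + 30.5, so Q_t = 5.3636. Buyers pay P_b = 210.8636; sellers receive P_s = P_b - 30.5 = 180.3636.
Producers lose the trapezoid between P_s and P* out to Q_t plus the triangle from Q_t to Q*: change in PS = 14.3843 - 59.5041 = -45.1198.

-45.12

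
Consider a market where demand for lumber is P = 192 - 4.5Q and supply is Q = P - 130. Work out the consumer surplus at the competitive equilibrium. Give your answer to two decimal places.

285.92

Rewriting supply in inverse form: P = 130 + Q.
Set 192 - 4.5Q = 130 + Q, which gives 62 = 5.5Q, so Q* = 11.2727 and P* = 192 - 4.5(11.2727) = 141.2727.
CS is the area between the demand curve and P* from 0 to Q*: (1/2)(11.2727)(50.7273) = 285.9174.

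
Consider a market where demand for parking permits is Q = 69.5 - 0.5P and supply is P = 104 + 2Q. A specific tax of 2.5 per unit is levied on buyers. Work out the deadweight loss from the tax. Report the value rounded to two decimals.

0.78

Rewriting demand in inverse form: P = 139 - 2Q.
Without the tax, 139 - 2Q = 104 + 2Q so Q* = 8.75 and P* = 121.5.
With the tax, buyers' net willingness to pay falls by 2.5: (139 - 2.5) - 2Q = 104 + 2Q, so Q_t = 8.125. Buyers pay P_b = 122.75; sellers receive P_s = P_b - 2.5 = 120.25.
The welfare triangle lost has base Q* - Q_t = 0.625 and height t = 2.5, so DWL = (1/2)(0.625)(2.5) = 0.7812.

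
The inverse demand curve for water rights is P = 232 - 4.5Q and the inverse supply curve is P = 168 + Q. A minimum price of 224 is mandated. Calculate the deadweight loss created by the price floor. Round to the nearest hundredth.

Free-market equilibrium: 232 - 4.5Q = 168 + Q gives Q* = 11.6364, P* = 179.6364.
At the floor price 224, quantity demanded is (232 - 224)/4.5 = 1.7778; demand is the short side, so Q = 1.7778 trades at P = 224.
At Q = 1.7778 the demand price is 224 and the supply price is 169.7778. Deadweight loss is the triangle between the curves from 1.7778 to 11.6364: (1/2)(224 - 169.7778)(11.6364 - 1.7778) = 267.2772.

267.28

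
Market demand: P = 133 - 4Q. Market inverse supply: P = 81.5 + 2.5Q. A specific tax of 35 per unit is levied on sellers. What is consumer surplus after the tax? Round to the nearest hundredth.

12.89

Pre-tax equilibrium: 133 - 4Q = 81.5 + 2.5Q gives Q* = 7.9231, P* = 101.3077.
A tax on sellers shifts supply up by 35: 133 - 4Q = 81.5 + 2.5Q + 35, so Q_t = 2.5385. Buyers pay P_b = 122.8462; sellers receive P_s = P_b - 35 = 87.8462.
CS = (1/2)(Q_t)(133 - P_b) = (1/2)(2.5385)(10.1538) = 12.8876.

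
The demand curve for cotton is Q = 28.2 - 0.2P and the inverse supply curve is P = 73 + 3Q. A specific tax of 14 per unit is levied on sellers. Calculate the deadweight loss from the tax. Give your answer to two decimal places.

12.25

Rewriting demand in inverse form: P = 141 - 5Q.
Without the tax, 141 - 5Q = 73 + 3Q so Q* = 8.5 and P* = 98.5.
With the tax, sellers need 14 more per unit: 141 - 5Q = 73 + 3Q + 14, so Q_t = 6.75. Buyers pay P_b = 107.25; sellers receive P_s = P_b - 14 = 93.25.
Deadweight loss is the triangle between the curves from Q_t to Q*: (1/2)(8.5 - 6.75)(14) = 12.25.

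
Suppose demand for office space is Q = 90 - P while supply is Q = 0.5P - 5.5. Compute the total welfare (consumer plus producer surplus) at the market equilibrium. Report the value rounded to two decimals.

1040.17

Rewriting demand in inverse form: P = 90 - Q.
Rewriting supply in inverse form: P = 11 + 2Q.
Equilibrium: 90 - Q = 11 + 2Q, so Q* = 26.3333 and P* = 63.6667.
CS = (1/2)(26.3333)(26.3333) = 346.7222 and PS = (1/2)(26.3333)(52.6667) = 693.4444, so total surplus = 1040.1667.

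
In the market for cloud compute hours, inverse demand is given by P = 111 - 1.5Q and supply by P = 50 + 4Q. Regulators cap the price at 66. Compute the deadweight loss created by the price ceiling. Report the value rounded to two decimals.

138.27

Free-market equilibrium: 111 - 1.5Q = 50 + 4Q gives Q* = 11.0909, P* = 94.3636.
At P = 66, sellers supply (66 - 50)/4 = 4 while buyers want more, so the quantity traded is 4 at price 66.
The lost-trades triangle has base Q* - 4 = 7.0909 and height equal to the gap between the curves at Q = 4, which is 105 - 66 = 39. DWL = (1/2)(7.0909)(39) = 138.2727.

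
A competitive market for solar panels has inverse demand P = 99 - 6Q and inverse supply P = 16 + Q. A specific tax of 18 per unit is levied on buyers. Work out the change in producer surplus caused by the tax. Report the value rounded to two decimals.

Without the tax, 99 - 6Q = 16 + Q so Q* = 11.8571 and P* = 27.8571.
A tax on buyers shifts demand down by 18: (99 - 18) - 6Q = 16 + Q, so Q_t = 9.2857. Buyers pay P_b = 43.2857; sellers receive P_s = P_b - 18 = 25.2857.
PS falls from (1/2)(11.8571)(11.8571) = 70.2959 to (1/2)(9.2857)(9.2857) = 43.1122, a change of -27.1837.

-27.18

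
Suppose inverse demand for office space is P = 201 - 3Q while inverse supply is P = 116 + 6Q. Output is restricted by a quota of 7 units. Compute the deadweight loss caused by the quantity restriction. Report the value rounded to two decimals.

26.89

Unrestricted equilibrium: Q* = (201 - 116)/(3 + 6) = 9.4444.
At Q = 7 the demand price is 201 - 3(7) = 180 and the supply price is 116 + 6(7) = 158.
Deadweight loss is the triangle between the curves from 7 to 9.4444: (1/2)(180 - 158)(9.4444 - 7) = 26.8889.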